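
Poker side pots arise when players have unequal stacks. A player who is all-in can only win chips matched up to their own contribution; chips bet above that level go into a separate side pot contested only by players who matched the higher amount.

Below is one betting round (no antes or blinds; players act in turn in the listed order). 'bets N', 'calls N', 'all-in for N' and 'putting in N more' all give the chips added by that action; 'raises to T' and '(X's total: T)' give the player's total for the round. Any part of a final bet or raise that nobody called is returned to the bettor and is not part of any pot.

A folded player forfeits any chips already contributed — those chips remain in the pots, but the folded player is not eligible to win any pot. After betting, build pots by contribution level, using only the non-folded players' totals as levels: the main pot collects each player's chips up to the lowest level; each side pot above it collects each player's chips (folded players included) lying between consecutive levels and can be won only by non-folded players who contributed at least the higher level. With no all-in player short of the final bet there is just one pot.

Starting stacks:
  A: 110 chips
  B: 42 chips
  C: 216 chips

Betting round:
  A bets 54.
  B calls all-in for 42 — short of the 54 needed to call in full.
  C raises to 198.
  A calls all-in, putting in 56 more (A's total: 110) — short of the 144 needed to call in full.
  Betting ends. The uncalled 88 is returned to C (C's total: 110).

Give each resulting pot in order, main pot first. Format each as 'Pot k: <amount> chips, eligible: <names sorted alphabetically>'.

Contributions (after 88 returned to C): A=110, B=42, C=110
Pot levels (distinct totals of non-folded players): 42, 110
Layer 1-42: 42 each from A, B, C = 42*3 = 126 chips; eligible A, B, C
Layer 43-110: 68 each from A, C = 68*2 = 136 chips; eligible A, C

Pot 1: 126 chips, eligible: A, B, C
Pot 2: 136 chips, eligible: A, C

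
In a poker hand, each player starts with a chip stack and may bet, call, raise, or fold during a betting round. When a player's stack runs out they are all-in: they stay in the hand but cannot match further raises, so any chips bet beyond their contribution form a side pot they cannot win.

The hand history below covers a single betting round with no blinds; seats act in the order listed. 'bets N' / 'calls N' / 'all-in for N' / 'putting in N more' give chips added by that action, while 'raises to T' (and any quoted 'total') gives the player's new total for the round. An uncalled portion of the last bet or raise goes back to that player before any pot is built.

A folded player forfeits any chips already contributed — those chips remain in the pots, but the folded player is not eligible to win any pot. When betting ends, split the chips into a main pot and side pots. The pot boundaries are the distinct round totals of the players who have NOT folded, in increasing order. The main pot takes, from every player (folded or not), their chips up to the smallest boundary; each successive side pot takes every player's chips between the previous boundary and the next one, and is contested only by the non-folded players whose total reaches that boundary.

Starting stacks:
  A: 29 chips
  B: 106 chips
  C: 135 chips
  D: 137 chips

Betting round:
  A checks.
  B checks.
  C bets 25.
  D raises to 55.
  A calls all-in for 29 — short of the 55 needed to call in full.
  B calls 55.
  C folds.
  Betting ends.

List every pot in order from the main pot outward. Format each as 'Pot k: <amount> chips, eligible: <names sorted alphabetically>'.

Pot 1: 112 chips, eligible: A, B, D
Pot 2: 52 chips, eligible: B, D

Derivation:
Contributions: A=29, B=55, C=25, D=55
Folded: C
Pot levels (distinct totals of non-folded players): 29, 55
Layer 1-29: A 29 + B 29 + C 25 + D 29 = 112 chips; eligible A, B, D
Layer 30-55: 26 each from B, D = 26*2 = 52 chips; eligible B, D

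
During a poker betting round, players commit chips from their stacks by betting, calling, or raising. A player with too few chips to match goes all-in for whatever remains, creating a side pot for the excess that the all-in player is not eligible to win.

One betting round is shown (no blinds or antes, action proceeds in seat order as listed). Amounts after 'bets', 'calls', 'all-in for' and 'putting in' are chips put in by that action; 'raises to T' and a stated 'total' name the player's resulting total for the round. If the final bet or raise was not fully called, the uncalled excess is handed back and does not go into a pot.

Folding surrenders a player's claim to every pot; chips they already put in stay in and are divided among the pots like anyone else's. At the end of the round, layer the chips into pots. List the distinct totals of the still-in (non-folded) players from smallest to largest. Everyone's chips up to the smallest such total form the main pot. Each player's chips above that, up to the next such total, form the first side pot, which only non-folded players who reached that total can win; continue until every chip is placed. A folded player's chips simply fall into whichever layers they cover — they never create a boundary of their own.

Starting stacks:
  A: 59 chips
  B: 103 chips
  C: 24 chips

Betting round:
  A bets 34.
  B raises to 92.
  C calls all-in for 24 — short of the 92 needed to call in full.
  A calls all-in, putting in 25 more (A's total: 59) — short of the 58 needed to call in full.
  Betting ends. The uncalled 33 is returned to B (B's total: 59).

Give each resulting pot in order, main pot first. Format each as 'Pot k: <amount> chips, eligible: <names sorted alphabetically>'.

Contributions (after 33 returned to B): A=59, B=59, C=24
Pot levels (distinct totals of non-folded players): 24, 59
Layer 1-24: 24 each from A, B, C = 24*3 = 72 chips; eligible A, B, C
Layer 25-59: 35 each from A, B = 35*2 = 70 chips; eligible A, B

Pot 1: 72 chips, eligible: A, B, C
Pot 2: 70 chips, eligible: A, B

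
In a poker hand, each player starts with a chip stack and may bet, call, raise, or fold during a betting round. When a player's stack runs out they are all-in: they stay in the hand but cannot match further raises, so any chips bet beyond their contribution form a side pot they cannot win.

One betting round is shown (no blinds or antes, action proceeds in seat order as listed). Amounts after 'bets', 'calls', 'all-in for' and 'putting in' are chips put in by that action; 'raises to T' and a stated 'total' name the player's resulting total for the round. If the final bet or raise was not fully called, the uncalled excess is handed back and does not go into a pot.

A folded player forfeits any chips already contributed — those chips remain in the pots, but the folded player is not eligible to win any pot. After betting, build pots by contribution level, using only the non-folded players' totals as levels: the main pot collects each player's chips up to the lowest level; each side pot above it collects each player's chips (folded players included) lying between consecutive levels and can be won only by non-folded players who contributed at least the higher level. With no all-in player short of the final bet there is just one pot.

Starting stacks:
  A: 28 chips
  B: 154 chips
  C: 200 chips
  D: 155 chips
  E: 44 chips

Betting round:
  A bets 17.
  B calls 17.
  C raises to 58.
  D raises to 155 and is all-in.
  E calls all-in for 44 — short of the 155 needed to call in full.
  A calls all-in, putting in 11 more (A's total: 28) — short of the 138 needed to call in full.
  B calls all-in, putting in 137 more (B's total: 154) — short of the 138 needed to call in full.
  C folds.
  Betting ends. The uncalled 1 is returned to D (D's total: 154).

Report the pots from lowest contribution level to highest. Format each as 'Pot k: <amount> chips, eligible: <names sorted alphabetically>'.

Pot 1: 140 chips, eligible: A, B, D, E
Pot 2: 64 chips, eligible: B, D, E
Pot 3: 234 chips, eligible: B, D

Derivation:
Contributions (after 1 returned to D): A=28, B=154, C=58, D=154, E=44
Folded: C
Pot levels (distinct totals of non-folded players): 28, 44, 154
Layer 1-28: 28 each from A, B, C, D, E = 28*5 = 140 chips; eligible A, B, D, E
Layer 29-44: 16 each from B, C, D, E = 16*4 = 64 chips; eligible B, D, E
Layer 45-154: B 110 + C 14 + D 110 = 234 chips; eligible B, D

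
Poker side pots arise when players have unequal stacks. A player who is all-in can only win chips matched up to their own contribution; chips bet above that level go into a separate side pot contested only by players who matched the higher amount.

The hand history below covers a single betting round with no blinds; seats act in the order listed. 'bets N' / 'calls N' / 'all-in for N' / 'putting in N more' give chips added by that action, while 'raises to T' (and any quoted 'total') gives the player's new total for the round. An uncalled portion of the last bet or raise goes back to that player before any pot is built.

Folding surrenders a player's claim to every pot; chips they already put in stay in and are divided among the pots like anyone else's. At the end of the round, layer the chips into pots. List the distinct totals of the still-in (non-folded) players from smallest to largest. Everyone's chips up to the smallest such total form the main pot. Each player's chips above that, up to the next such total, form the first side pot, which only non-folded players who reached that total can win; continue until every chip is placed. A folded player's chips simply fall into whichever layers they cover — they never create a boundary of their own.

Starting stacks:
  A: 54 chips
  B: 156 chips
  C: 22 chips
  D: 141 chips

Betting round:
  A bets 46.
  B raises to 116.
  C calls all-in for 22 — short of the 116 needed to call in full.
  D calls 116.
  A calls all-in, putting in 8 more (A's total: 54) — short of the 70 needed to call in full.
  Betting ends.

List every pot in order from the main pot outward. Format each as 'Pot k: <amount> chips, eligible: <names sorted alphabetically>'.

Pot 1: 88 chips, eligible: A, B, C, D
Pot 2: 96 chips, eligible: A, B, D
Pot 3: 124 chips, eligible: B, D

Derivation:
Contributions: A=54, B=116, C=22, D=116
Pot levels (distinct totals of non-folded players): 22, 54, 116
Layer 1-22: 22 each from A, B, C, D = 22*4 = 88 chips; eligible A, B, C, D
Layer 23-54: 32 each from A, B, D = 32*3 = 96 chips; eligible A, B, D
Layer 55-116: 62 each from B, D = 62*2 = 124 chips; eligible B, D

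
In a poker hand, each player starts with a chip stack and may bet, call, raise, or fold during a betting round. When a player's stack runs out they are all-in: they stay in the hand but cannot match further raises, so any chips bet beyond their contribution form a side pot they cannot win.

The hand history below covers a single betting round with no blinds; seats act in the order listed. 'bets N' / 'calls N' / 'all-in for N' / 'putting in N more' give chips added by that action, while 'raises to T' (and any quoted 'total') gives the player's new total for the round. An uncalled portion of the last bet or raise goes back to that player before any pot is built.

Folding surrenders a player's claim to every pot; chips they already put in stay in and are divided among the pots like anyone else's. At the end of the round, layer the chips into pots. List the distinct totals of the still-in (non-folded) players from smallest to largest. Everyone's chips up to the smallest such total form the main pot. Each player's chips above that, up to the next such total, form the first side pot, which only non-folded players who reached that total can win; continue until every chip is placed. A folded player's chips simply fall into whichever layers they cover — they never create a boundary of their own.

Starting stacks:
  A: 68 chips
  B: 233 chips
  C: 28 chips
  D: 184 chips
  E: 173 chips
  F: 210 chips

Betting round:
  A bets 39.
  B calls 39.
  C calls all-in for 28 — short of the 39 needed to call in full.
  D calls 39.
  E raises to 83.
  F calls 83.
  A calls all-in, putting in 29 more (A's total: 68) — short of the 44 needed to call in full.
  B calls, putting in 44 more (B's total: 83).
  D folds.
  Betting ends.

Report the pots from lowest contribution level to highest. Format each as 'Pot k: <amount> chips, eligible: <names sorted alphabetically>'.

Pot 1: 168 chips, eligible: A, B, C, E, F
Pot 2: 171 chips, eligible: A, B, E, F
Pot 3: 45 chips, eligible: B, E, F

Derivation:
Contributions: A=68, B=83, C=28, D=39, E=83, F=83
Folded: D
Pot levels (distinct totals of non-folded players): 28, 68, 83
Layer 1-28: 28 each from A, B, C, D, E, F = 28*6 = 168 chips; eligible A, B, C, E, F
Layer 29-68: A 40 + B 40 + D 11 + E 40 + F 40 = 171 chips; eligible A, B, E, F
Layer 69-83: 15 each from B, E, F = 15*3 = 45 chips; eligible B, E, F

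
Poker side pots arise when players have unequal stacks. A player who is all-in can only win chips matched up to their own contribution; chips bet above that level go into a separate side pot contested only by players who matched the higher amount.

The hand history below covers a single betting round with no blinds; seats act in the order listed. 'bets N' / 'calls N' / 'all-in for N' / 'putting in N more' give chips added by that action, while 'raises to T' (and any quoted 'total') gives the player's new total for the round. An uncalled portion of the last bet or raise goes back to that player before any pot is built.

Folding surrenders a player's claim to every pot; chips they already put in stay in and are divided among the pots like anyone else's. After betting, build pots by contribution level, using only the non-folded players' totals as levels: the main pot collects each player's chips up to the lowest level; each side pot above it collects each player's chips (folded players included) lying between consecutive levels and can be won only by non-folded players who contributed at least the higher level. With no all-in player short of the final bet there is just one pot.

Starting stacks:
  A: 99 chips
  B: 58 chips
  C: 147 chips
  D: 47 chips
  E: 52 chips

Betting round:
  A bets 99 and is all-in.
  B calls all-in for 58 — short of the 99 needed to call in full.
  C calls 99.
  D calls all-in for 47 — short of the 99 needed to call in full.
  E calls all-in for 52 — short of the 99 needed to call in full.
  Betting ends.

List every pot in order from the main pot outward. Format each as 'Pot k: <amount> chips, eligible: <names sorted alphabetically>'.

Pot 1: 235 chips, eligible: A, B, C, D, E
Pot 2: 20 chips, eligible: A, B, C, E
Pot 3: 18 chips, eligible: A, B, C
Pot 4: 82 chips, eligible: A, C

Derivation:
Contributions: A=99, B=58, C=99, D=47, E=52
Pot levels (distinct totals of non-folded players): 47, 52, 58, 99
Layer 1-47: 47 each from A, B, C, D, E = 47*5 = 235 chips; eligible A, B, C, D, E
Layer 48-52: 5 each from A, B, C, E = 5*4 = 20 chips; eligible A, B, C, E
Layer 53-58: 6 each from A, B, C = 6*3 = 18 chips; eligible A, B, C
Layer 59-99: 41 each from A, C = 41*2 = 82 chips; eligible A, C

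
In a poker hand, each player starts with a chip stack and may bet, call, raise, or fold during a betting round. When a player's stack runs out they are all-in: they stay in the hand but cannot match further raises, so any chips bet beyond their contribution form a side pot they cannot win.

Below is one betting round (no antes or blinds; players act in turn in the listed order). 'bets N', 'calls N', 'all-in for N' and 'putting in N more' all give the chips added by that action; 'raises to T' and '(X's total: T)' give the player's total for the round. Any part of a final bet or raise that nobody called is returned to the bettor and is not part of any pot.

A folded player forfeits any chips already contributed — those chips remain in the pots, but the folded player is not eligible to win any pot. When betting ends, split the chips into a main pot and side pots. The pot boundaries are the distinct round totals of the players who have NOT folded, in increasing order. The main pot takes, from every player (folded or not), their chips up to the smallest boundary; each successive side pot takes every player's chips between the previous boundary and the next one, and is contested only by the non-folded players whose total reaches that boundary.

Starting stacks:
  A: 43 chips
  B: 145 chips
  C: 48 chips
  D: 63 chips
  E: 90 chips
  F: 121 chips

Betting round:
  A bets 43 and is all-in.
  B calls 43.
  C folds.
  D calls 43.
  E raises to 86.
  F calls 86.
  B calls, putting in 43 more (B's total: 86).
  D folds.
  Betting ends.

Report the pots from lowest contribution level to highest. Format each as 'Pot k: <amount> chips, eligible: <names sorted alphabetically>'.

Contributions: A=43, B=86, D=43, E=86, F=86
Folded: C, D
Pot levels (distinct totals of non-folded players): 43, 86
Layer 1-43: 43 each from A, B, D, E, F = 43*5 = 215 chips; eligible A, B, E, F
Layer 44-86: 43 each from B, E, F = 43*3 = 129 chips; eligible B, E, F

Pot 1: 215 chips, eligible: A, B, E, F
Pot 2: 129 chips, eligible: B, E, F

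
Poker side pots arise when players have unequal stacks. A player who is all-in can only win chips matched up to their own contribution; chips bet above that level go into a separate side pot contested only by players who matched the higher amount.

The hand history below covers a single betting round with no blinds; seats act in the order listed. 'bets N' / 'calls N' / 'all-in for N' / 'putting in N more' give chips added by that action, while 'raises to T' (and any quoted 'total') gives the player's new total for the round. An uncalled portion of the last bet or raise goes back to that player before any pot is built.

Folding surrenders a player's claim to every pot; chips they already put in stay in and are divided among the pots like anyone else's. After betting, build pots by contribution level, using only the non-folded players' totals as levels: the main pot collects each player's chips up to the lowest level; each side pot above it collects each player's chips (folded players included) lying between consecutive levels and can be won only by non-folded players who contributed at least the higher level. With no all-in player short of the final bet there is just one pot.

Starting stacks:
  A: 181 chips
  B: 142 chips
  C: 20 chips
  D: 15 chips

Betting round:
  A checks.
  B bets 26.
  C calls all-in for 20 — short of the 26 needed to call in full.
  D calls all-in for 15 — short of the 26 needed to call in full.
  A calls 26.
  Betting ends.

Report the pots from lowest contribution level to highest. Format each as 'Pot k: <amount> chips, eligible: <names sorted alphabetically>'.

Contributions: A=26, B=26, C=20, D=15
Pot levels (distinct totals of non-folded players): 15, 20, 26
Layer 1-15: 15 each from A, B, C, D = 15*4 = 60 chips; eligible A, B, C, D
Layer 16-20: 5 each from A, B, C = 5*3 = 15 chips; eligible A, B, C
Layer 21-26: 6 each from A, B = 6*2 = 12 chips; eligible A, B

Pot 1: 60 chips, eligible: A, B, C, D
Pot 2: 15 chips, eligible: A, B, C
Pot 3: 12 chips, eligible: A, B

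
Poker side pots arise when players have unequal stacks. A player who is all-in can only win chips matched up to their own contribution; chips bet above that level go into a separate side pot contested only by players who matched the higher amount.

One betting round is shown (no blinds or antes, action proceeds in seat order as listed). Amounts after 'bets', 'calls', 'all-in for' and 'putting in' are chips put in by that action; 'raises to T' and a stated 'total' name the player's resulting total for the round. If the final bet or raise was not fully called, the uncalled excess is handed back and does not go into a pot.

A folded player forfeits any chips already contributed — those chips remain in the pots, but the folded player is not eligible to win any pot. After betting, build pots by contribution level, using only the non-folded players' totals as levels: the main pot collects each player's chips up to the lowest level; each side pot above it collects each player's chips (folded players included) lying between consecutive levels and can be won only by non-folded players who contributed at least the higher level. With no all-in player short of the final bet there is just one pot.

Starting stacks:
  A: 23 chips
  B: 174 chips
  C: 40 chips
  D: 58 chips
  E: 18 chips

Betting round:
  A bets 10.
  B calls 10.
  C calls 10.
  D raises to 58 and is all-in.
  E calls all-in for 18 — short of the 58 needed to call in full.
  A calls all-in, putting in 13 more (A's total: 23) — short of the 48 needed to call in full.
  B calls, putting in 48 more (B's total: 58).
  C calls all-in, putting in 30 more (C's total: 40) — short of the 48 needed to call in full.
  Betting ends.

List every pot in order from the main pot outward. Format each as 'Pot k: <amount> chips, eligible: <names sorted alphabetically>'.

Pot 1: 90 chips, eligible: A, B, C, D, E
Pot 2: 20 chips, eligible: A, B, C, D
Pot 3: 51 chips, eligible: B, C, D
Pot 4: 36 chips, eligible: B, D

Derivation:
Contributions: A=23, B=58, C=40, D=58, E=18
Pot levels (distinct totals of non-folded players): 18, 23, 40, 58
Layer 1-18: 18 each from A, B, C, D, E = 18*5 = 90 chips; eligible A, B, C, D, E
Layer 19-23: 5 each from A, B, C, D = 5*4 = 20 chips; eligible A, B, C, D
Layer 24-40: 17 each from B, C, D = 17*3 = 51 chips; eligible B, C, D
Layer 41-58: 18 each from B, D = 18*2 = 36 chips; eligible B, D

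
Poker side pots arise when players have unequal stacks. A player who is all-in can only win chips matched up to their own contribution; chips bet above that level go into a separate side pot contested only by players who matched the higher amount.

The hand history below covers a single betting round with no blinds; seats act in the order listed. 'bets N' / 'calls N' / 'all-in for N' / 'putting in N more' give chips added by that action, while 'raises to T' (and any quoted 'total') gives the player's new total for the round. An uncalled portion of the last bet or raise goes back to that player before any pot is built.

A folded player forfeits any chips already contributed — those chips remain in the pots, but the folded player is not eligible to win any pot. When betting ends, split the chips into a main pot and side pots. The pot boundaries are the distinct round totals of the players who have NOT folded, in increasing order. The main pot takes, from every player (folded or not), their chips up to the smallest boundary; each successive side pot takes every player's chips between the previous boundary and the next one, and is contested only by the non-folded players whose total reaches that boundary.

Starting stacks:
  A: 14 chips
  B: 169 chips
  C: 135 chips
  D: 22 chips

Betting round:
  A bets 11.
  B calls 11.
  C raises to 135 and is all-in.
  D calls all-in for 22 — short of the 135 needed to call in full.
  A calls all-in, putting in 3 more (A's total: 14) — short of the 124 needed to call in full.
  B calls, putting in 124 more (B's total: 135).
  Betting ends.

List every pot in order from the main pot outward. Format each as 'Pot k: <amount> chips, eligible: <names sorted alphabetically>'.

Pot 1: 56 chips, eligible: A, B, C, D
Pot 2: 24 chips, eligible: B, C, D
Pot 3: 226 chips, eligible: B, C

Derivation:
Contributions: A=14, B=135, C=135, D=22
Pot levels (distinct totals of non-folded players): 14, 22, 135
Layer 1-14: 14 each from A, B, C, D = 14*4 = 56 chips; eligible A, B, C, D
Layer 15-22: 8 each from B, C, D = 8*3 = 24 chips; eligible B, C, D
Layer 23-135: 113 each from B, C = 113*2 = 226 chips; eligible B, C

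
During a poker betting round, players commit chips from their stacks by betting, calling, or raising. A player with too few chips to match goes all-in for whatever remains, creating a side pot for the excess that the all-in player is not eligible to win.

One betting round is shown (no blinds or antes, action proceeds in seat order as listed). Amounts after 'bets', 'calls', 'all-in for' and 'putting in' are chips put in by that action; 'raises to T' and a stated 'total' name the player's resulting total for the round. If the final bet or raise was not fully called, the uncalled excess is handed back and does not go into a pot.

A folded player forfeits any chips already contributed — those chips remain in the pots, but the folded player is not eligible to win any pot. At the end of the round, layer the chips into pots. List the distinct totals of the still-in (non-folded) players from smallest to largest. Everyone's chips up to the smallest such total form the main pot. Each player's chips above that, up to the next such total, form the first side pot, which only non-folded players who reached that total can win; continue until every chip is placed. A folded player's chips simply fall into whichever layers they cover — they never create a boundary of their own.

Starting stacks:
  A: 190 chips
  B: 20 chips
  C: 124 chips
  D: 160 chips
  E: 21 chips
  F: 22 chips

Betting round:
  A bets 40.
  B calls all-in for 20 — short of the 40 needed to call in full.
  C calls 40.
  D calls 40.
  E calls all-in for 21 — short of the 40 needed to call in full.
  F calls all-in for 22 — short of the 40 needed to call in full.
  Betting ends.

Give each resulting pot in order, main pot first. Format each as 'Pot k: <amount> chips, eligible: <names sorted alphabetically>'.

Contributions: A=40, B=20, C=40, D=40, E=21, F=22
Pot levels (distinct totals of non-folded players): 20, 21, 22, 40
Layer 1-20: 20 each from A, B, C, D, E, F = 20*6 = 120 chips; eligible A, B, C, D, E, F
Layer 21-21: 1 each from A, C, D, E, F = 1*5 = 5 chips; eligible A, C, D, E, F
Layer 22-22: 1 each from A, C, D, F = 1*4 = 4 chips; eligible A, C, D, F
Layer 23-40: 18 each from A, C, D = 18*3 = 54 chips; eligible A, C, D

Pot 1: 120 chips, eligible: A, B, C, D, E, F
Pot 2: 5 chips, eligible: A, C, D, E, F
Pot 3: 4 chips, eligible: A, C, D, F
Pot 4: 54 chips, eligible: A, C, D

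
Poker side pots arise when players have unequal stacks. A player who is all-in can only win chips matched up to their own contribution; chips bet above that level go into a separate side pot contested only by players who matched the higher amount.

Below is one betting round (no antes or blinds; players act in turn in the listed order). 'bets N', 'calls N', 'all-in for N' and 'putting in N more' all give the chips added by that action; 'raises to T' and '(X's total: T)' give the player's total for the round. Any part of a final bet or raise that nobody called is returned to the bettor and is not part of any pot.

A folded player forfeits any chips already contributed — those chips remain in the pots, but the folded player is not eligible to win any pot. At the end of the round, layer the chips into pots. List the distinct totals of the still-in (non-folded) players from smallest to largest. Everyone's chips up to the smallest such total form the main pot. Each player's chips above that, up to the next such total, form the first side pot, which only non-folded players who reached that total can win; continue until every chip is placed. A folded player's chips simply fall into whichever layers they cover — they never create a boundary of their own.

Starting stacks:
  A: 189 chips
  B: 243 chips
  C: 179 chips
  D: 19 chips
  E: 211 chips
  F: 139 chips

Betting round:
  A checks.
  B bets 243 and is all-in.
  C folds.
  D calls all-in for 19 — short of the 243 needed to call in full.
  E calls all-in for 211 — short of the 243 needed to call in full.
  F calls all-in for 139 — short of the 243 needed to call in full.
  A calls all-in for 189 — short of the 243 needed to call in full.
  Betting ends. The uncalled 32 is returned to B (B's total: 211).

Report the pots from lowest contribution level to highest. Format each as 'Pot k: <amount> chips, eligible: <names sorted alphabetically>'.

Contributions (after 32 returned to B): A=189, B=211, D=19, E=211, F=139
Folded: C
Pot levels (distinct totals of non-folded players): 19, 139, 189, 211
Layer 1-19: 19 each from A, B, D, E, F = 19*5 = 95 chips; eligible A, B, D, E, F
Layer 20-139: 120 each from A, B, E, F = 120*4 = 480 chips; eligible A, B, E, F
Layer 140-189: 50 each from A, B, E = 50*3 = 150 chips; eligible A, B, E
Layer 190-211: 22 each from B, E = 22*2 = 44 chips; eligible B, E

Pot 1: 95 chips, eligible: A, B, D, E, F
Pot 2: 480 chips, eligible: A, B, E, F
Pot 3: 150 chips, eligible: A, B, E
Pot 4: 44 chips, eligible: B, E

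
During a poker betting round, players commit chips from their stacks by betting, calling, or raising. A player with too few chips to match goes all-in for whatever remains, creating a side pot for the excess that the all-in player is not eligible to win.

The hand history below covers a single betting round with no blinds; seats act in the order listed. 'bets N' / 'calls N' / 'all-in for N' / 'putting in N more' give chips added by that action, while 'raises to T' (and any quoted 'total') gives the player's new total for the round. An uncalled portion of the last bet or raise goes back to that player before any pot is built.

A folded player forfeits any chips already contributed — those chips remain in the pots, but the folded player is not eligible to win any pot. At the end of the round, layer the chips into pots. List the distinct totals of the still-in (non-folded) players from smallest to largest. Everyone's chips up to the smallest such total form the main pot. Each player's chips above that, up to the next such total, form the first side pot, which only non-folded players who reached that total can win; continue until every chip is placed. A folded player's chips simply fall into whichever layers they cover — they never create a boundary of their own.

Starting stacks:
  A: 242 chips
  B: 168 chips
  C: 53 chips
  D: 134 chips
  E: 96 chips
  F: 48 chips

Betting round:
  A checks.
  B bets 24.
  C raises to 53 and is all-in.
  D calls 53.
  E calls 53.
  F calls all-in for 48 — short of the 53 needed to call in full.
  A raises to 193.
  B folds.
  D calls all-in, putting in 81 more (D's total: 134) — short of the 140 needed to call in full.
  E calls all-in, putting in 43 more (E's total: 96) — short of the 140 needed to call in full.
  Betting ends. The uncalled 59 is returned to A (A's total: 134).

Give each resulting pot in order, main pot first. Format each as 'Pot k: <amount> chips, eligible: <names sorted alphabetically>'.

Contributions (after 59 returned to A): A=134, B=24, C=53, D=134, E=96, F=48
Folded: B
Pot levels (distinct totals of non-folded players): 48, 53, 96, 134
Layer 1-48: A 48 + B 24 + C 48 + D 48 + E 48 + F 48 = 264 chips; eligible A, C, D, E, F
Layer 49-53: 5 each from A, C, D, E = 5*4 = 20 chips; eligible A, C, D, E
Layer 54-96: 43 each from A, D, E = 43*3 = 129 chips; eligible A, D, E
Layer 97-134: 38 each from A, D = 38*2 = 76 chips; eligible A, D

Pot 1: 264 chips, eligible: A, C, D, E, F
Pot 2: 20 chips, eligible: A, C, D, E
Pot 3: 129 chips, eligible: A, D, E
Pot 4: 76 chips, eligible: A, D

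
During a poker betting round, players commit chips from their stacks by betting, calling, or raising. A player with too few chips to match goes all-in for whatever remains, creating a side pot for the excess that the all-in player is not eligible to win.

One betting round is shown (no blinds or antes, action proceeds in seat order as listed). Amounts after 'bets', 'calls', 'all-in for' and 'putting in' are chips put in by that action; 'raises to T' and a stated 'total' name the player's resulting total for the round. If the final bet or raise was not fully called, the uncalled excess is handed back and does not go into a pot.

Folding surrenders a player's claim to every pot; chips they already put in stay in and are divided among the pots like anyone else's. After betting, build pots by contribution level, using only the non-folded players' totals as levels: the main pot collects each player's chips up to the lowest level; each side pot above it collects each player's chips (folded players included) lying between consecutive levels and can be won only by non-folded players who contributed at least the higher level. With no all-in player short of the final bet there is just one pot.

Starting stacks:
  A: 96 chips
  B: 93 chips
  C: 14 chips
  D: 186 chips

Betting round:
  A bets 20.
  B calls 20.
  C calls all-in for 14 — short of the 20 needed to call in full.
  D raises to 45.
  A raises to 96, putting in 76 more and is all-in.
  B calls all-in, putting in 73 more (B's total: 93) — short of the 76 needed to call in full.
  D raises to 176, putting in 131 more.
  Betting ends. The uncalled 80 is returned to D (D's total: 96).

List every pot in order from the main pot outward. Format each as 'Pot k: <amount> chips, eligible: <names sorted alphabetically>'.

Pot 1: 56 chips, eligible: A, B, C, D
Pot 2: 237 chips, eligible: A, B, D
Pot 3: 6 chips, eligible: A, D

Derivation:
Contributions (after 80 returned to D): A=96, B=93, C=14, D=96
Pot levels (distinct totals of non-folded players): 14, 93, 96
Layer 1-14: 14 each from A, B, C, D = 14*4 = 56 chips; eligible A, B, C, D
Layer 15-93: 79 each from A, B, D = 79*3 = 237 chips; eligible A, B, D
Layer 94-96: 3 each from A, D = 3*2 = 6 chips; eligible A, D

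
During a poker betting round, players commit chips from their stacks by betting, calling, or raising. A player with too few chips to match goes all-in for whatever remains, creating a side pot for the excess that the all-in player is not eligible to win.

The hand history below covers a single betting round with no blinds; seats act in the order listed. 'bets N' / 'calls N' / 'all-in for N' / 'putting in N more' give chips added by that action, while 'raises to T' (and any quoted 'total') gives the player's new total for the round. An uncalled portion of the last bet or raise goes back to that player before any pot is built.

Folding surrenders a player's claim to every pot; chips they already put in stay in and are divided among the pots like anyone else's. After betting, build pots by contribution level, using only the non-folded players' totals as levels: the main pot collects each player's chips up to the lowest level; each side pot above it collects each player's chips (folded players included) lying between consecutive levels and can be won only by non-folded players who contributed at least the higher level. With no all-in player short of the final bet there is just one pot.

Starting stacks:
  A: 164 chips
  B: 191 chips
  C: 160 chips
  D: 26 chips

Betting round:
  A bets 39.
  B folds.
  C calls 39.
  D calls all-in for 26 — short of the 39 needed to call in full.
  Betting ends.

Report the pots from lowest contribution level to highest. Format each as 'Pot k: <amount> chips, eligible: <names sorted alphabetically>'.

Contributions: A=39, C=39, D=26
Folded: B
Pot levels (distinct totals of non-folded players): 26, 39
Layer 1-26: 26 each from A, C, D = 26*3 = 78 chips; eligible A, C, D
Layer 27-39: 13 each from A, C = 13*2 = 26 chips; eligible A, C

Pot 1: 78 chips, eligible: A, C, D
Pot 2: 26 chips, eligible: A, C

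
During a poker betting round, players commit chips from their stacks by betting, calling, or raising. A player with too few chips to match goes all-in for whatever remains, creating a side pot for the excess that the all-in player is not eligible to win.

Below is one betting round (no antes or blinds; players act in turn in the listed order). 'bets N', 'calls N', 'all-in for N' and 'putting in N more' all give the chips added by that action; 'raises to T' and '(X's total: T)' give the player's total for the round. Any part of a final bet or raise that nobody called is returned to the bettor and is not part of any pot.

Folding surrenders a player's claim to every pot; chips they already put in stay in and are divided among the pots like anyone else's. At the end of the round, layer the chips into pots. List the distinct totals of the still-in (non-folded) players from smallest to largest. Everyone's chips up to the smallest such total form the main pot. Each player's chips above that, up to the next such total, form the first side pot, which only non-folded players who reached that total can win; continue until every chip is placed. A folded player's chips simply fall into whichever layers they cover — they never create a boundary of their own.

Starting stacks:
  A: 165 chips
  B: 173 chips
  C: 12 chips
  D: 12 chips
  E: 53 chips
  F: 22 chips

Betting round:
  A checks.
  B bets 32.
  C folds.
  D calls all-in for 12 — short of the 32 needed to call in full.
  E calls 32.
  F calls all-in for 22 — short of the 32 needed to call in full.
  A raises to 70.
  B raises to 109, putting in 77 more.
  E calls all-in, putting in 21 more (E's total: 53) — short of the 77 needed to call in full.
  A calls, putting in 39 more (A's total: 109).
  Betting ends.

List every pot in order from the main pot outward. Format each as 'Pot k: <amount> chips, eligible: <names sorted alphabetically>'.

Pot 1: 60 chips, eligible: A, B, D, E, F
Pot 2: 40 chips, eligible: A, B, E, F
Pot 3: 93 chips, eligible: A, B, E
Pot 4: 112 chips, eligible: A, B

Derivation:
Contributions: A=109, B=109, D=12, E=53, F=22
Folded: C
Pot levels (distinct totals of non-folded players): 12, 22, 53, 109
Layer 1-12: 12 each from A, B, D, E, F = 12*5 = 60 chips; eligible A, B, D, E, F
Layer 13-22: 10 each from A, B, E, F = 10*4 = 40 chips; eligible A, B, E, F
Layer 23-53: 31 each from A, B, E = 31*3 = 93 chips; eligible A, B, E
Layer 54-109: 56 each from A, B = 56*2 = 112 chips; eligible A, B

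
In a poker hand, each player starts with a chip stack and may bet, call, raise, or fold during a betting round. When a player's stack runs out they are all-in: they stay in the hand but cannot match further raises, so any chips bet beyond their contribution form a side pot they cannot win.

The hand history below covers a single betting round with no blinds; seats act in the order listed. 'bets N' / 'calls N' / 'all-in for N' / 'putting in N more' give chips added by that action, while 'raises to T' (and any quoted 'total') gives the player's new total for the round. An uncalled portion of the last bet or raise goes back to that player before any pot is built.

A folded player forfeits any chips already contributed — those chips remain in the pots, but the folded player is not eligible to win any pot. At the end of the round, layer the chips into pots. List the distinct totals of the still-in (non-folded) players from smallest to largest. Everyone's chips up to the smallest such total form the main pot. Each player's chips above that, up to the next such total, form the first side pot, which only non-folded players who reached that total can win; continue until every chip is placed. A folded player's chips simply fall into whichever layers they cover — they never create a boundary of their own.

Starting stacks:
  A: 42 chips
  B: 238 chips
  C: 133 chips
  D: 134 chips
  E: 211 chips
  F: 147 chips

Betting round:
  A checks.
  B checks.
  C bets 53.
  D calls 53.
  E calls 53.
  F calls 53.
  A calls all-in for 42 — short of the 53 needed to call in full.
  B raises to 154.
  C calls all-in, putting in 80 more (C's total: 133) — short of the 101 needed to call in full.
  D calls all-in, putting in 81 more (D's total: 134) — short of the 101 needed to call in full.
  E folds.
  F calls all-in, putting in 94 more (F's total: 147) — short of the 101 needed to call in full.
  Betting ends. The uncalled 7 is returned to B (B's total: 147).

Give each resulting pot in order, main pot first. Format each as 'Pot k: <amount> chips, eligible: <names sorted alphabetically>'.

Contributions (after 7 returned to B): A=42, B=147, C=133, D=134, E=53, F=147
Folded: E
Pot levels (distinct totals of non-folded players): 42, 133, 134, 147
Layer 1-42: 42 each from A, B, C, D, E, F = 42*6 = 252 chips; eligible A, B, C, D, F
Layer 43-133: B 91 + C 91 + D 91 + E 11 + F 91 = 375 chips; eligible B, C, D, F
Layer 134-134: 1 each from B, D, F = 1*3 = 3 chips; eligible B, D, F
Layer 135-147: 13 each from B, F = 13*2 = 26 chips; eligible B, F

Pot 1: 252 chips, eligible: A, B, C, D, F
Pot 2: 375 chips, eligible: B, C, D, F
Pot 3: 3 chips, eligible: B, D, F
Pot 4: 26 chips, eligible: B, F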